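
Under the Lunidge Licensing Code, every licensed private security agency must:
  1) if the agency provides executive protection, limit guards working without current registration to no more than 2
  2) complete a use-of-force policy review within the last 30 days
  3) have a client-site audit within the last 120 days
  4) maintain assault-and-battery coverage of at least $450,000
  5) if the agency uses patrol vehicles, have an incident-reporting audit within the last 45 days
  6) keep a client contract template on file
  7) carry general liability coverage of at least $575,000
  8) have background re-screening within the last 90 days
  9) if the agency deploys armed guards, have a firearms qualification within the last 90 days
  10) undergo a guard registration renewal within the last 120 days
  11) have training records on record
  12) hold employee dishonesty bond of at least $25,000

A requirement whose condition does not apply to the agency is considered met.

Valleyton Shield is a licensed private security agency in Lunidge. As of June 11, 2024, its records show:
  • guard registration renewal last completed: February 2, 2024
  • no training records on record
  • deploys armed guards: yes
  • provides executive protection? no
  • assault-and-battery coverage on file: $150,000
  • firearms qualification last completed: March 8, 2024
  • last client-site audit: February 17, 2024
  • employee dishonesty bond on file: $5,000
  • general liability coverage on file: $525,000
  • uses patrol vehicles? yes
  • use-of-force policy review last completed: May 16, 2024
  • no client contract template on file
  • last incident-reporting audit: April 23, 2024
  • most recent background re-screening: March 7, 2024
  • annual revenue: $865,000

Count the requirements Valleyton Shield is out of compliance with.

1. condition 'provides executive protection' does not hold → requirement n/a → met
2. use-of-force policy review 26 days ago vs limit 30 → met
3. client-site audit 115 days ago vs limit 120 → met
4. assault-and-battery coverage $150,000 < $450,000 → not met
5. condition 'uses patrol vehicles' holds; incident-reporting audit 49 days ago vs limit 45 → not met
6. client contract template absent → not met
7. general liability coverage $525,000 < $575,000 → not met
8. background re-screening 96 days ago vs limit 90 → not met
9. condition 'deploys armed guards' holds; firearms qualification 95 days ago vs limit 90 → not met
10. guard registration renewal 130 days ago vs limit 120 → not met
11. training records absent → not met
12. employee dishonesty bond $5,000 < $25,000 → not met
Not met: 9 of 12

9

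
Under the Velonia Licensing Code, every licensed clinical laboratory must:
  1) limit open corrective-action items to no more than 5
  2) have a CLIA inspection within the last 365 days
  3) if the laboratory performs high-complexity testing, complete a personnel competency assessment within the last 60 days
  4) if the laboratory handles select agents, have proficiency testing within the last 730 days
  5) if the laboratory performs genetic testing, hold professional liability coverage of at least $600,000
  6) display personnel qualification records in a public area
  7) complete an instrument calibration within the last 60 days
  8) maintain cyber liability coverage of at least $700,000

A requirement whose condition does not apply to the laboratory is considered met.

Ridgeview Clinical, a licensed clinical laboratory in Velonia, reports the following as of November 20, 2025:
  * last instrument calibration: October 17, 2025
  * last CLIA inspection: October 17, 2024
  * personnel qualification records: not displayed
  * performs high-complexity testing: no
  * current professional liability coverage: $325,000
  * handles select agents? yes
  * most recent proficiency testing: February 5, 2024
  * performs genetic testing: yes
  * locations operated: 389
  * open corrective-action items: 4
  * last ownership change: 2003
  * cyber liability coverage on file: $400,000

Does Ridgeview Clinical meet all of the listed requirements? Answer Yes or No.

1. open corrective-action items 4 ≤ 5 → met
2. CLIA inspection 399 days ago vs limit 365 → not met
3. condition 'performs high-complexity testing' does not hold → requirement n/a → met
4. condition 'handles select agents' holds; proficiency testing 654 days ago vs limit 730 → met
5. condition 'performs genetic testing' holds; professional liability coverage $325,000 < $600,000 → not met
6. personnel qualification records absent → not met
7. instrument calibration 34 days ago vs limit 60 → met
8. cyber liability coverage $400,000 < $700,000 → not met
Not met: 2, 5, 6, 8

No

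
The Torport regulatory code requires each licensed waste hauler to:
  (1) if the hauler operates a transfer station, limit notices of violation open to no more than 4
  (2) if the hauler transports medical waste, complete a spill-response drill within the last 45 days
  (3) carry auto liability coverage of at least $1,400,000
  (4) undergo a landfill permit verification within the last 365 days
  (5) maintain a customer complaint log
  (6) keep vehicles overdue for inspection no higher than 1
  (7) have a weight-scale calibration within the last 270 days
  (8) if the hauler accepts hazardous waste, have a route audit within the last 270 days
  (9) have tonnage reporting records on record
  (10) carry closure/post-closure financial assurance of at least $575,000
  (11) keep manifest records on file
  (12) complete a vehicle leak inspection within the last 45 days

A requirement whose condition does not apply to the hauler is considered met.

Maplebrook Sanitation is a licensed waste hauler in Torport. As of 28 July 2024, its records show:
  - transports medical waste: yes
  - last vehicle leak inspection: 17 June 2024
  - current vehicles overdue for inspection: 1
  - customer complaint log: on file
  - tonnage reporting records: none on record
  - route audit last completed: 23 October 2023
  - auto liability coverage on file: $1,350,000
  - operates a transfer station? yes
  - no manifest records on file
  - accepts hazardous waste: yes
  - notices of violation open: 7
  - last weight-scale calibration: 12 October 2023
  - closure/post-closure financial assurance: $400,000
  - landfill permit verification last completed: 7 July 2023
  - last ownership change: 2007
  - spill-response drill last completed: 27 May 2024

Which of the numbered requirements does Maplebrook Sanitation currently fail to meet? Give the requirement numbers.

1, 2, 3, 4, 7, 8, 9, 10, 11

1. condition 'operates a transfer station' holds; notices of violation open 7 > 4 → not met
2. condition 'transports medical waste' holds; spill-response drill 62 days ago vs limit 45 → not met
3. auto liability coverage $1,350,000 < $1,400,000 → not met
4. landfill permit verification 387 days ago vs limit 365 → not met
5. customer complaint log present → met
6. vehicles overdue for inspection 1 ≤ 1 → met
7. weight-scale calibration 290 days ago vs limit 270 → not met
8. condition 'accepts hazardous waste' holds; route audit 279 days ago vs limit 270 → not met
9. tonnage reporting records absent → not met
10. closure/post-closure financial assurance $400,000 < $575,000 → not met
11. manifest records absent → not met
12. vehicle leak inspection 41 days ago vs limit 45 → met
Not met: 1, 2, 3, 4, 7, 8, 9, 10, 11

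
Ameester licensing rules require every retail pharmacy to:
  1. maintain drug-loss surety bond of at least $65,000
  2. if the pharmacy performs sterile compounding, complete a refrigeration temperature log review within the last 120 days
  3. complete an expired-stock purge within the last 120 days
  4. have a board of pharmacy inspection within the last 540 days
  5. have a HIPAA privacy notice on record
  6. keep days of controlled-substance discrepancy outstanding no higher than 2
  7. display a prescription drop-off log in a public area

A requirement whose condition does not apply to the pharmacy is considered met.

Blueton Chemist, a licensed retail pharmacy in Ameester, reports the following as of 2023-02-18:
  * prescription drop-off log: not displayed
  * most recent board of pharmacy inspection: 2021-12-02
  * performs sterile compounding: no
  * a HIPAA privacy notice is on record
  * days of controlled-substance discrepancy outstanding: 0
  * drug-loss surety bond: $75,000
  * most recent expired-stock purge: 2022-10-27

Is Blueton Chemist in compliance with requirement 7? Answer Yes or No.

7. prescription drop-off log absent → not met

No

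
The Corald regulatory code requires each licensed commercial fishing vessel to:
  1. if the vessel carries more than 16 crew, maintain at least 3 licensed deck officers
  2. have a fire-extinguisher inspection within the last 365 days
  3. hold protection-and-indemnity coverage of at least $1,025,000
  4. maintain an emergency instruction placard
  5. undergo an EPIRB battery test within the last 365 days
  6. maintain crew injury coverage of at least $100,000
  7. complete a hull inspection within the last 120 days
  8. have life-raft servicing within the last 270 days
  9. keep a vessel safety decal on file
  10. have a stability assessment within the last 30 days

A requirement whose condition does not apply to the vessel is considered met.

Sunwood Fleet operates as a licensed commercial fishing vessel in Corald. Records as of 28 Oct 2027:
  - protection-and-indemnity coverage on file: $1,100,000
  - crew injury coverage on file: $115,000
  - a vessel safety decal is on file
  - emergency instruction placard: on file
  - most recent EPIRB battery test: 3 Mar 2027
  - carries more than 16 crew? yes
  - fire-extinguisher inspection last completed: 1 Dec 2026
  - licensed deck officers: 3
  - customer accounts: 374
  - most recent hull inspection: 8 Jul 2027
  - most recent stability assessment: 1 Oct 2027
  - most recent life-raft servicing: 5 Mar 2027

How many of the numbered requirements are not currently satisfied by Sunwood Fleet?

1. condition 'carries more than 16 crew' holds; licensed deck officers 3 ≥ 3 → met
2. fire-extinguisher inspection 331 days ago vs limit 365 → met
3. protection-and-indemnity coverage $1,100,000 ≥ $1,025,000 → met
4. emergency instruction placard present → met
5. EPIRB battery test 239 days ago vs limit 365 → met
6. crew injury coverage $115,000 ≥ $100,000 → met
7. hull inspection 112 days ago vs limit 120 → met
8. life-raft servicing 237 days ago vs limit 270 → met
9. vessel safety decal present → met
10. stability assessment 27 days ago vs limit 30 → met
Not met: 0 of 10

0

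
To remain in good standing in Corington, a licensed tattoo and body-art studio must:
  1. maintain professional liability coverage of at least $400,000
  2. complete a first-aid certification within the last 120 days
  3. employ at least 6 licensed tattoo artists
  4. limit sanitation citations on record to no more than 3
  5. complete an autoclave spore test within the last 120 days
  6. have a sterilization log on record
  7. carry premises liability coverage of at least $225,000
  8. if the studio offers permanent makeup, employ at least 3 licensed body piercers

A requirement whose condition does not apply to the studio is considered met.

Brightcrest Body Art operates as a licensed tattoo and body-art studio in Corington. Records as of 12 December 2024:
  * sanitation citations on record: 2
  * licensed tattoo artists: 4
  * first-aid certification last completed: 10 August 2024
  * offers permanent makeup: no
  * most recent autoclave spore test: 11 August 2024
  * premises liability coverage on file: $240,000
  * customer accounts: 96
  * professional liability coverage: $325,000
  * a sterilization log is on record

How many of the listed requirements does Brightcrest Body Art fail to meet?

1. professional liability coverage $325,000 < $400,000 → not met
2. first-aid certification 124 days ago vs limit 120 → not met
3. licensed tattoo artists 4 < 6 → not met
4. sanitation citations on record 2 ≤ 3 → met
5. autoclave spore test 123 days ago vs limit 120 → not met
6. sterilization log present → met
7. premises liability coverage $240,000 ≥ $225,000 → met
8. condition 'offers permanent makeup' does not hold → requirement n/a → met
Not met: 4 of 8

4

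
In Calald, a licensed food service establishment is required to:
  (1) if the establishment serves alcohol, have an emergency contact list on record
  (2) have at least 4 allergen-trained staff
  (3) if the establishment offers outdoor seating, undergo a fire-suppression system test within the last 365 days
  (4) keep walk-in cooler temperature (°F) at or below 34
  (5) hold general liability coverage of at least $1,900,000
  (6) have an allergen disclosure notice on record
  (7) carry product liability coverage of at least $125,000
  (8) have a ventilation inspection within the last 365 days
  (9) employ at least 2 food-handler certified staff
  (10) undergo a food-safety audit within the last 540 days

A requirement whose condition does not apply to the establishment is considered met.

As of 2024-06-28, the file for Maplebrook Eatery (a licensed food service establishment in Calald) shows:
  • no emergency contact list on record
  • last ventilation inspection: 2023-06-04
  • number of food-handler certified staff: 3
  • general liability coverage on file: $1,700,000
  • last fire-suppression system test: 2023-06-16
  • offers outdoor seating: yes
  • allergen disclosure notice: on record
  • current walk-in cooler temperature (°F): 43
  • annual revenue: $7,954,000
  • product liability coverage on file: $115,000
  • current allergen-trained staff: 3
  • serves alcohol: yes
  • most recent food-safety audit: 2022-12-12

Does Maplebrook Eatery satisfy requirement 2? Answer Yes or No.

2. allergen-trained staff 3 < 4 → not met

No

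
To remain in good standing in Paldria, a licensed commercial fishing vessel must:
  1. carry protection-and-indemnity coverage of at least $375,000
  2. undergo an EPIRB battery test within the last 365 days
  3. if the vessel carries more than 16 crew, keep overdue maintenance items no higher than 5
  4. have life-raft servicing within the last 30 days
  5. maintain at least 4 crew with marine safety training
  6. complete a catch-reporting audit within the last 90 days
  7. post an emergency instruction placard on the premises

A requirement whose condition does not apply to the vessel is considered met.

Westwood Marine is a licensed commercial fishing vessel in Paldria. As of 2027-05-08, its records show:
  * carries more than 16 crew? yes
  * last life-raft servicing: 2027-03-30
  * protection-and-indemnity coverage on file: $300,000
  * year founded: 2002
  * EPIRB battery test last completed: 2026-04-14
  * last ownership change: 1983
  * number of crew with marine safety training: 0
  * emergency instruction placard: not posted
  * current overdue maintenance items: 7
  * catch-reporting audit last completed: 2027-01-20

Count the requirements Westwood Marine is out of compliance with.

7

1. protection-and-indemnity coverage $300,000 < $375,000 → not met
2. EPIRB battery test 389 days ago vs limit 365 → not met
3. condition 'carries more than 16 crew' holds; overdue maintenance items 7 > 5 → not met
4. life-raft servicing 39 days ago vs limit 30 → not met
5. crew with marine safety training 0 < 4 → not met
6. catch-reporting audit 108 days ago vs limit 90 → not met
7. emergency instruction placard absent → not met
Not met: 7 of 7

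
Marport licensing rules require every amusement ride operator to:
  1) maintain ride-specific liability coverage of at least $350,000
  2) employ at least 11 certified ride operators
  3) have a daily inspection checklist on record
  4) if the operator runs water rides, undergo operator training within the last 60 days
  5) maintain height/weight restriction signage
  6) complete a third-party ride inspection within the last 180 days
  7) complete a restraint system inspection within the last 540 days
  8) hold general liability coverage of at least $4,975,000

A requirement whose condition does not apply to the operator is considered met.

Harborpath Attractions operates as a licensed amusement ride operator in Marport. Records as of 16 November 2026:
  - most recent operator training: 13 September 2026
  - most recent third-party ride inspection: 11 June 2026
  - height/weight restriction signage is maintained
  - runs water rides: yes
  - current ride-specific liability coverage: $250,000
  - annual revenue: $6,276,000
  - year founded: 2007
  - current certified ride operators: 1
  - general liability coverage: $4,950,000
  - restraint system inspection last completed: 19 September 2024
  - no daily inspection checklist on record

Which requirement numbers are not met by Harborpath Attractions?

1, 2, 3, 4, 7, 8

1. ride-specific liability coverage $250,000 < $350,000 → not met
2. certified ride operators 1 < 11 → not met
3. daily inspection checklist absent → not met
4. condition 'runs water rides' holds; operator training 64 days ago vs limit 60 → not met
5. height/weight restriction signage present → met
6. third-party ride inspection 158 days ago vs limit 180 → met
7. restraint system inspection 788 days ago vs limit 540 → not met
8. general liability coverage $4,950,000 < $4,975,000 → not met
Not met: 1, 2, 3, 4, 7, 8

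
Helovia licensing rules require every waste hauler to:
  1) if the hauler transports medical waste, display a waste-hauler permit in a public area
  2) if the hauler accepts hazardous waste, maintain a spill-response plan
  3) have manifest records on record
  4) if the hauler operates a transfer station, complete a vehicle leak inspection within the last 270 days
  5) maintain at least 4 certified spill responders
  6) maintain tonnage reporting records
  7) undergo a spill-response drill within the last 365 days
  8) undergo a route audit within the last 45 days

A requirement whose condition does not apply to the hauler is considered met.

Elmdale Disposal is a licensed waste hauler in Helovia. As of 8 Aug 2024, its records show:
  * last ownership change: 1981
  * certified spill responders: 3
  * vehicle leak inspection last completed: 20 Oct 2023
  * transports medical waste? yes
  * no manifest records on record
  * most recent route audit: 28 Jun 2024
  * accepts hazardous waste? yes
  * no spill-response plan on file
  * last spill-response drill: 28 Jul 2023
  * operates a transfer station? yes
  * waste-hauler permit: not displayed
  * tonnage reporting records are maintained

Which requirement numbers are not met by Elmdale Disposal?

1. condition 'transports medical waste' holds; waste-hauler permit absent → not met
2. condition 'accepts hazardous waste' holds; spill-response plan absent → not met
3. manifest records absent → not met
4. condition 'operates a transfer station' holds; vehicle leak inspection 293 days ago vs limit 270 → not met
5. certified spill responders 3 < 4 → not met
6. tonnage reporting records present → met
7. spill-response drill 377 days ago vs limit 365 → not met
8. route audit 41 days ago vs limit 45 → met
Not met: 1, 2, 3, 4, 5, 7

1, 2, 3, 4, 5, 7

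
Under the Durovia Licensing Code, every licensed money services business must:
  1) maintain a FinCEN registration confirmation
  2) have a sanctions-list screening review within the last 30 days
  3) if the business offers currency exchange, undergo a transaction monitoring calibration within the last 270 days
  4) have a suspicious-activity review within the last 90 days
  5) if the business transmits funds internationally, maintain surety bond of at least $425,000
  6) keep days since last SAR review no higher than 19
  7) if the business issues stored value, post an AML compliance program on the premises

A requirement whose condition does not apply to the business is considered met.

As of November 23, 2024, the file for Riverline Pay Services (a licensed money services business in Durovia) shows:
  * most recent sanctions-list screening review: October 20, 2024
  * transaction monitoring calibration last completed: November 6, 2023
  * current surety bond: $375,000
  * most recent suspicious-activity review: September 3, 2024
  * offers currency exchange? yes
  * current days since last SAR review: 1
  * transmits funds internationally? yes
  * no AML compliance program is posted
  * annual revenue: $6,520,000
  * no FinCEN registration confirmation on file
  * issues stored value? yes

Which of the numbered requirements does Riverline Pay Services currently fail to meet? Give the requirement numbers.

1, 2, 3, 5, 7

1. FinCEN registration confirmation absent → not met
2. sanctions-list screening review 34 days ago vs limit 30 → not met
3. condition 'offers currency exchange' holds; transaction monitoring calibration 383 days ago vs limit 270 → not met
4. suspicious-activity review 81 days ago vs limit 90 → met
5. condition 'transmits funds internationally' holds; surety bond $375,000 < $425,000 → not met
6. days since last SAR review 1 ≤ 19 → met
7. condition 'issues stored value' holds; AML compliance program absent → not met
Not met: 1, 2, 3, 5, 7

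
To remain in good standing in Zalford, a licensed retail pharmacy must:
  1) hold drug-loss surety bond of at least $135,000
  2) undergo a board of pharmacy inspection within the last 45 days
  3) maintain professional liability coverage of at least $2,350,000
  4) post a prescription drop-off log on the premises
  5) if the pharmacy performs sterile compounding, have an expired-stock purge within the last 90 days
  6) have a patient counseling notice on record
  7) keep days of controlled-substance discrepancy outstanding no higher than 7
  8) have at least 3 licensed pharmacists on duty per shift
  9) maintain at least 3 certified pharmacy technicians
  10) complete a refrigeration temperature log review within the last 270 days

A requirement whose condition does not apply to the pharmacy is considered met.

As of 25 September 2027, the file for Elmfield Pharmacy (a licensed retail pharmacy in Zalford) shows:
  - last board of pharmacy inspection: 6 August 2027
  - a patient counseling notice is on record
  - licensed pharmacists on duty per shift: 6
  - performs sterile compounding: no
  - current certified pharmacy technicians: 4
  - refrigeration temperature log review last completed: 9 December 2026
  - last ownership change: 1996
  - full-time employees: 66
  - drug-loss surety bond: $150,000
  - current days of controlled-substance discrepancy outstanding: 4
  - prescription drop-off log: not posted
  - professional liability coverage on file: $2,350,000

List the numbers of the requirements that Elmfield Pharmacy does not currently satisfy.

2, 4, 10

1. drug-loss surety bond $150,000 ≥ $135,000 → met
2. board of pharmacy inspection 50 days ago vs limit 45 → not met
3. professional liability coverage $2,350,000 ≥ $2,350,000 → met
4. prescription drop-off log absent → not met
5. condition 'performs sterile compounding' does not hold → requirement n/a → met
6. patient counseling notice present → met
7. days of controlled-substance discrepancy outstanding 4 ≤ 7 → met
8. licensed pharmacists on duty per shift 6 ≥ 3 → met
9. certified pharmacy technicians 4 ≥ 3 → met
10. refrigeration temperature log review 290 days ago vs limit 270 → not met
Not met: 2, 4, 10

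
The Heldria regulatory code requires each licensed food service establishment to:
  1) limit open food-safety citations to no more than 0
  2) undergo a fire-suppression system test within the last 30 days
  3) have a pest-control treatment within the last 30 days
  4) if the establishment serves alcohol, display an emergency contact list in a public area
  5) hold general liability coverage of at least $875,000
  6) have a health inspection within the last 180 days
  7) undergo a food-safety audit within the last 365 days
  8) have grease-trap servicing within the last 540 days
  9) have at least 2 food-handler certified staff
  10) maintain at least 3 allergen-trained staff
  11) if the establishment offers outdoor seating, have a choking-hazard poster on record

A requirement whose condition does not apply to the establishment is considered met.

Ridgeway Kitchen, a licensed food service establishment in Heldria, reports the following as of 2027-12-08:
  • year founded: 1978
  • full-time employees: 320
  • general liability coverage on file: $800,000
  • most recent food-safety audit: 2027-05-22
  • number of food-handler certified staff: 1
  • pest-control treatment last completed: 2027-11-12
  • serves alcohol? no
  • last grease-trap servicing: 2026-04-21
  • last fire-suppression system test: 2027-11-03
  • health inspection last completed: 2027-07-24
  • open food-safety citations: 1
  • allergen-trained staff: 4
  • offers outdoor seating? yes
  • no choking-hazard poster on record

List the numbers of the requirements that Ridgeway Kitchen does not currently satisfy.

1, 2, 5, 8, 9, 11

1. open food-safety citations 1 > 0 → not met
2. fire-suppression system test 35 days ago vs limit 30 → not met
3. pest-control treatment 26 days ago vs limit 30 → met
4. condition 'serves alcohol' does not hold → requirement n/a → met
5. general liability coverage $800,000 < $875,000 → not met
6. health inspection 137 days ago vs limit 180 → met
7. food-safety audit 200 days ago vs limit 365 → met
8. grease-trap servicing 596 days ago vs limit 540 → not met
9. food-handler certified staff 1 < 2 → not met
10. allergen-trained staff 4 ≥ 3 → met
11. condition 'offers outdoor seating' holds; choking-hazard poster absent → not met
Not met: 1, 2, 5, 8, 9, 11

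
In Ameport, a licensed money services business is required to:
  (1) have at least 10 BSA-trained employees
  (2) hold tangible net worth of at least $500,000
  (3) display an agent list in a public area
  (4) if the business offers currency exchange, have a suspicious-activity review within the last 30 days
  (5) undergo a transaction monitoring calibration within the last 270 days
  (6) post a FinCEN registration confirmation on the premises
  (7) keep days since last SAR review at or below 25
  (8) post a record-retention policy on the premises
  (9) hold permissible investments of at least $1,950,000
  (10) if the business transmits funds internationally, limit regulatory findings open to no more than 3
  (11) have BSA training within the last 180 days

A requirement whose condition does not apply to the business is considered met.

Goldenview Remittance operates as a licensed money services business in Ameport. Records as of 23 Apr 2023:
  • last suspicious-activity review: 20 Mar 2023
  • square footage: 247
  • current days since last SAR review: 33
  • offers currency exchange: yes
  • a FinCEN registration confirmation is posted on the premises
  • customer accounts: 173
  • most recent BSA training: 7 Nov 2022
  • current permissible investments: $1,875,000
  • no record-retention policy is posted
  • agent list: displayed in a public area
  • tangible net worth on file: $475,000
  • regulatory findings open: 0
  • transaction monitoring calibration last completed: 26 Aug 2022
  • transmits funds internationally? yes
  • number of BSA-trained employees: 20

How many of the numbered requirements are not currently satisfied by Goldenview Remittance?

1. BSA-trained employees 20 ≥ 10 → met
2. tangible net worth $475,000 < $500,000 → not met
3. agent list present → met
4. condition 'offers currency exchange' holds; suspicious-activity review 34 days ago vs limit 30 → not met
5. transaction monitoring calibration 240 days ago vs limit 270 → met
6. FinCEN registration confirmation present → met
7. days since last SAR review 33 > 25 → not met
8. record-retention policy absent → not met
9. permissible investments $1,875,000 < $1,950,000 → not met
10. condition 'transmits funds internationally' holds; regulatory findings open 0 ≤ 3 → met
11. BSA training 167 days ago vs limit 180 → met
Not met: 5 of 11

5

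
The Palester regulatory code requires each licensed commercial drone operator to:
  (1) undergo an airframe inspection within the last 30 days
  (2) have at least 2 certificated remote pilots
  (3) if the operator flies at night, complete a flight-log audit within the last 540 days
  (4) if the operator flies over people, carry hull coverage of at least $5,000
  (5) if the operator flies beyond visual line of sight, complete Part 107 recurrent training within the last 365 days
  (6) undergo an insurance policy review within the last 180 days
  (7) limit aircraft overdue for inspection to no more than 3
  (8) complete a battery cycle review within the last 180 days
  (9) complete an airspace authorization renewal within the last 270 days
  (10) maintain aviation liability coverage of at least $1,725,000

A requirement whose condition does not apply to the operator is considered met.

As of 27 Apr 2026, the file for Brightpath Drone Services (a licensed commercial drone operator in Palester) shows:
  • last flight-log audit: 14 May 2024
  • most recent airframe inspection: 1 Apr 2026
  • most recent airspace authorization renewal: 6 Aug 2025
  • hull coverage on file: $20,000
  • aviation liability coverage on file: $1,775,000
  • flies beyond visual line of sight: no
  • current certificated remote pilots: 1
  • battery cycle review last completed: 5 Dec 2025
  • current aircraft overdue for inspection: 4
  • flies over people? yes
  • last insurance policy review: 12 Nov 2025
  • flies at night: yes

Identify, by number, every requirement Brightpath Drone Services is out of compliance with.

2, 3, 7

1. airframe inspection 26 days ago vs limit 30 → met
2. certificated remote pilots 1 < 2 → not met
3. condition 'flies at night' holds; flight-log audit 713 days ago vs limit 540 → not met
4. condition 'flies over people' holds; hull coverage $20,000 ≥ $5,000 → met
5. condition 'flies beyond visual line of sight' does not hold → requirement n/a → met
6. insurance policy review 166 days ago vs limit 180 → met
7. aircraft overdue for inspection 4 > 3 → not met
8. battery cycle review 143 days ago vs limit 180 → met
9. airspace authorization renewal 264 days ago vs limit 270 → met
10. aviation liability coverage $1,775,000 ≥ $1,725,000 → met
Not met: 2, 3, 7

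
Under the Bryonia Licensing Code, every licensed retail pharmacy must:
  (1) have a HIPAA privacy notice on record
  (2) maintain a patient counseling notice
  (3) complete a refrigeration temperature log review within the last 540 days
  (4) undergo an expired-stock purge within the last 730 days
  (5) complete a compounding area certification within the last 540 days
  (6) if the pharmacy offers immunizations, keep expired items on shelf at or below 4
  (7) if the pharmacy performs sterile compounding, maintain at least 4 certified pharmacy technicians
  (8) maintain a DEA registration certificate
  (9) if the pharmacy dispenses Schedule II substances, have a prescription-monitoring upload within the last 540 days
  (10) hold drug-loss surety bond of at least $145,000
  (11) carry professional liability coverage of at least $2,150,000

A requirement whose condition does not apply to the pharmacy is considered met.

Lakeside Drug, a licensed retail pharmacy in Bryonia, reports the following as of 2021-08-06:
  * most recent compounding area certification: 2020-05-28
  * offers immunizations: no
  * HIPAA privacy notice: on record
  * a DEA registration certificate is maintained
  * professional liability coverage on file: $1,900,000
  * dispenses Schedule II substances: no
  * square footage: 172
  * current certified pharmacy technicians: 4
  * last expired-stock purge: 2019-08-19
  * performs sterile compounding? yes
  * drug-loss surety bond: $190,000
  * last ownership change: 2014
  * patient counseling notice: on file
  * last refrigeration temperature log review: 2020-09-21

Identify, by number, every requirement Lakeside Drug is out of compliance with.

1. HIPAA privacy notice present → met
2. patient counseling notice present → met
3. refrigeration temperature log review 319 days ago vs limit 540 → met
4. expired-stock purge 718 days ago vs limit 730 → met
5. compounding area certification 435 days ago vs limit 540 → met
6. condition 'offers immunizations' does not hold → requirement n/a → met
7. condition 'performs sterile compounding' holds; certified pharmacy technicians 4 ≥ 4 → met
8. DEA registration certificate present → met
9. condition 'dispenses Schedule II substances' does not hold → requirement n/a → met
10. drug-loss surety bond $190,000 ≥ $145,000 → met
11. professional liability coverage $1,900,000 < $2,150,000 → not met
Not met: 11

11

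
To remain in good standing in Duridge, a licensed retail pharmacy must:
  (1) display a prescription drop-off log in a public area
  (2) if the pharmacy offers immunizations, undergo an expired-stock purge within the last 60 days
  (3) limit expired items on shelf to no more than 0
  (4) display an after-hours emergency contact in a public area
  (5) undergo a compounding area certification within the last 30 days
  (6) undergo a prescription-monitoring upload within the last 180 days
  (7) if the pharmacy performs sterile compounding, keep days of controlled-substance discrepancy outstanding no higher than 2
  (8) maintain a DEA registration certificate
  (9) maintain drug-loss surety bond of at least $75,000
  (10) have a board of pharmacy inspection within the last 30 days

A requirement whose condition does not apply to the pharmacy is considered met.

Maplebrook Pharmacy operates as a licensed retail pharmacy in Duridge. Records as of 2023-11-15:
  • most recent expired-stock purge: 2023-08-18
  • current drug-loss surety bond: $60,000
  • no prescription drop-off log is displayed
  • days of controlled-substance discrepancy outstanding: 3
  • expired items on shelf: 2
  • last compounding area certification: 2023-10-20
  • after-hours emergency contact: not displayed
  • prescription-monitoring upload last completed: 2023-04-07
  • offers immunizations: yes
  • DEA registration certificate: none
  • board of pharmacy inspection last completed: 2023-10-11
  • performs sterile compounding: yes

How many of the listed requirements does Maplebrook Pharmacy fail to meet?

9

1. prescription drop-off log absent → not met
2. condition 'offers immunizations' holds; expired-stock purge 89 days ago vs limit 60 → not met
3. expired items on shelf 2 > 0 → not met
4. after-hours emergency contact absent → not met
5. compounding area certification 26 days ago vs limit 30 → met
6. prescription-monitoring upload 222 days ago vs limit 180 → not met
7. condition 'performs sterile compounding' holds; days of controlled-substance discrepancy outstanding 3 > 2 → not met
8. DEA registration certificate absent → not met
9. drug-loss surety bond $60,000 < $75,000 → not met
10. board of pharmacy inspection 35 days ago vs limit 30 → not met
Not met: 9 of 10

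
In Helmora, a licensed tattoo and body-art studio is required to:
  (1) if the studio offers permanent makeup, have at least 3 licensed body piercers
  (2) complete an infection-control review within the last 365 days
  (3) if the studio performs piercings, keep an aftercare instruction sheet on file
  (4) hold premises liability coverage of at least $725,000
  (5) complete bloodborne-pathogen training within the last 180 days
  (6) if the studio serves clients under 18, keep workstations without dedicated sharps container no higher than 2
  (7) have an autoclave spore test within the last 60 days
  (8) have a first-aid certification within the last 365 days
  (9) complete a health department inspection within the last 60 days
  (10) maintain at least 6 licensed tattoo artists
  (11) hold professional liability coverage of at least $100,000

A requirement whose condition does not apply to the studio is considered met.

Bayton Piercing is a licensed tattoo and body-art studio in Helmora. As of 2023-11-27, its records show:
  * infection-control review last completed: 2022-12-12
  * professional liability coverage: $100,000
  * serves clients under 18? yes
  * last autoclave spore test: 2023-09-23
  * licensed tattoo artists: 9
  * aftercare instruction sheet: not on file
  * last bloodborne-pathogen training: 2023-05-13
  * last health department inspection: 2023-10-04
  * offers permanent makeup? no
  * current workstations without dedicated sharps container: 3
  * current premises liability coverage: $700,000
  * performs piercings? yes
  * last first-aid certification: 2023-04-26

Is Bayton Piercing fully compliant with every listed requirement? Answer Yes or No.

1. condition 'offers permanent makeup' does not hold → requirement n/a → met
2. infection-control review 350 days ago vs limit 365 → met
3. condition 'performs piercings' holds; aftercare instruction sheet absent → not met
4. premises liability coverage $700,000 < $725,000 → not met
5. bloodborne-pathogen training 198 days ago vs limit 180 → not met
6. condition 'serves clients under 18' holds; workstations without dedicated sharps container 3 > 2 → not met
7. autoclave spore test 65 days ago vs limit 60 → not met
8. first-aid certification 215 days ago vs limit 365 → met
9. health department inspection 54 days ago vs limit 60 → met
10. licensed tattoo artists 9 ≥ 6 → met
11. professional liability coverage $100,000 ≥ $100,000 → met
Not met: 3, 4, 5, 6, 7

No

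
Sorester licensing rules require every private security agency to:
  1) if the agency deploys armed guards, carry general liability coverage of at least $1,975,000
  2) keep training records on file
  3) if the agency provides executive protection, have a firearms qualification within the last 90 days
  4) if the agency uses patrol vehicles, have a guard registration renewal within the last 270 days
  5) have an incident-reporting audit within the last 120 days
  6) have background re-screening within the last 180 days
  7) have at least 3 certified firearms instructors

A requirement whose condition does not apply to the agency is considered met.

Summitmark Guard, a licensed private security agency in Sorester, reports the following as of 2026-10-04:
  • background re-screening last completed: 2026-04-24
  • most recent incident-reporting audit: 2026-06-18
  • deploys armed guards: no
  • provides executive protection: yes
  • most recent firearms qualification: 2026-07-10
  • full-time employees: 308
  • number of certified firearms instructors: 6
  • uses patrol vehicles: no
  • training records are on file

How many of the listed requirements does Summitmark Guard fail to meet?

1. condition 'deploys armed guards' does not hold → requirement n/a → met
2. training records present → met
3. condition 'provides executive protection' holds; firearms qualification 86 days ago vs limit 90 → met
4. condition 'uses patrol vehicles' does not hold → requirement n/a → met
5. incident-reporting audit 108 days ago vs limit 120 → met
6. background re-screening 163 days ago vs limit 180 → met
7. certified firearms instructors 6 ≥ 3 → met
Not met: 0 of 7

0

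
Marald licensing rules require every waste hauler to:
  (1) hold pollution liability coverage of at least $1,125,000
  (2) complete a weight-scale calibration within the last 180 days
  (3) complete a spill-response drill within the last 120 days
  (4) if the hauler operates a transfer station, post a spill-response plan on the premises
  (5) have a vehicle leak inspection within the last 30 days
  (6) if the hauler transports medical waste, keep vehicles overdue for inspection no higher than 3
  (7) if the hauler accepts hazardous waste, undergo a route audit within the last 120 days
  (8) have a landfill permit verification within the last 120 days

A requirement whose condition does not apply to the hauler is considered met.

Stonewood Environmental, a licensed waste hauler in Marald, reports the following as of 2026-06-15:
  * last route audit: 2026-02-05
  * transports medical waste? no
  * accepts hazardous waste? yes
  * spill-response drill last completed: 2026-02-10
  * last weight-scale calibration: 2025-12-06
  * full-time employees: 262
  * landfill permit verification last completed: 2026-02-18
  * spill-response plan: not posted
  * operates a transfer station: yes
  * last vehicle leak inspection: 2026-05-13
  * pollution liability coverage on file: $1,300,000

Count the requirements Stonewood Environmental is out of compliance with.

5

1. pollution liability coverage $1,300,000 ≥ $1,125,000 → met
2. weight-scale calibration 191 days ago vs limit 180 → not met
3. spill-response drill 125 days ago vs limit 120 → not met
4. condition 'operates a transfer station' holds; spill-response plan absent → not met
5. vehicle leak inspection 33 days ago vs limit 30 → not met
6. condition 'transports medical waste' does not hold → requirement n/a → met
7. condition 'accepts hazardous waste' holds; route audit 130 days ago vs limit 120 → not met
8. landfill permit verification 117 days ago vs limit 120 → met
Not met: 5 of 8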